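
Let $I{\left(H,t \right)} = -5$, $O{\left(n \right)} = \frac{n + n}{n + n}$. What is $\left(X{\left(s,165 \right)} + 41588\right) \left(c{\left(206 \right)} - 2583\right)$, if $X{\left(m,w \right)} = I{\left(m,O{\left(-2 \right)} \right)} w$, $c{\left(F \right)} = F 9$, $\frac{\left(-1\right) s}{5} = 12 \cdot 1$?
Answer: $-29716227$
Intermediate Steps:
$O{\left(n \right)} = 1$ ($O{\left(n \right)} = \frac{2 n}{2 n} = 2 n \frac{1}{2 n} = 1$)
$s = -60$ ($s = - 5 \cdot 12 \cdot 1 = \left(-5\right) 12 = -60$)
$c{\left(F \right)} = 9 F$
$X{\left(m,w \right)} = - 5 w$
$\left(X{\left(s,165 \right)} + 41588\right) \left(c{\left(206 \right)} - 2583\right) = \left(\left(-5\right) 165 + 41588\right) \left(9 \cdot 206 - 2583\right) = \left(-825 + 41588\right) \left(1854 - 2583\right) = 40763 \left(-729\right) = -29716227$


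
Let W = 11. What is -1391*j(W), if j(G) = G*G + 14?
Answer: -187785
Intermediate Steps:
j(G) = 14 + G² (j(G) = G² + 14 = 14 + G²)
-1391*j(W) = -1391*(14 + 11²) = -1391*(14 + 121) = -1391*135 = -187785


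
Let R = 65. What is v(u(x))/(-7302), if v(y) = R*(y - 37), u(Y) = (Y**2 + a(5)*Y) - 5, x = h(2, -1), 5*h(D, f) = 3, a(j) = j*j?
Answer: 1443/6085 ≈ 0.23714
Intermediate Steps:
a(j) = j**2
h(D, f) = 3/5 (h(D, f) = (1/5)*3 = 3/5)
x = 3/5 ≈ 0.60000
u(Y) = -5 + Y**2 + 25*Y (u(Y) = (Y**2 + 5**2*Y) - 5 = (Y**2 + 25*Y) - 5 = -5 + Y**2 + 25*Y)
v(y) = -2405 + 65*y (v(y) = 65*(y - 37) = 65*(-37 + y) = -2405 + 65*y)
v(u(x))/(-7302) = (-2405 + 65*(-5 + (3/5)**2 + 25*(3/5)))/(-7302) = (-2405 + 65*(-5 + 9/25 + 15))*(-1/7302) = (-2405 + 65*(259/25))*(-1/7302) = (-2405 + 3367/5)*(-1/7302) = -8658/5*(-1/7302) = 1443/6085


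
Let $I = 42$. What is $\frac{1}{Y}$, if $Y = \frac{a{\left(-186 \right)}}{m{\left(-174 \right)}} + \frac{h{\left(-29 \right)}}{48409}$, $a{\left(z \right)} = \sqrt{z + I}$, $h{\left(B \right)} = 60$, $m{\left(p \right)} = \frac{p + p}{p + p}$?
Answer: $\frac{242045}{28121175672} - \frac{2343431281 i}{28121175672} \approx 8.6072 \cdot 10^{-6} - 0.083333 i$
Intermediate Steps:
$m{\left(p \right)} = 1$ ($m{\left(p \right)} = \frac{2 p}{2 p} = 2 p \frac{1}{2 p} = 1$)
$a{\left(z \right)} = \sqrt{42 + z}$ ($a{\left(z \right)} = \sqrt{z + 42} = \sqrt{42 + z}$)
$Y = \frac{60}{48409} + 12 i$ ($Y = \frac{\sqrt{42 - 186}}{1} + \frac{60}{48409} = \sqrt{-144} \cdot 1 + 60 \cdot \frac{1}{48409} = 12 i 1 + \frac{60}{48409} = 12 i + \frac{60}{48409} = \frac{60}{48409} + 12 i \approx 0.0012394 + 12.0 i$)
$\frac{1}{Y} = \frac{1}{\frac{60}{48409} + 12 i} = \frac{2343431281 \left(\frac{60}{48409} - 12 i\right)}{337454108064}$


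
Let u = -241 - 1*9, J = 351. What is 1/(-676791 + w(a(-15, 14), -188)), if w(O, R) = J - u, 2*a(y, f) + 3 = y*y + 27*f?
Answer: -1/676190 ≈ -1.4789e-6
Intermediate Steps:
u = -250 (u = -241 - 9 = -250)
a(y, f) = -3/2 + y²/2 + 27*f/2 (a(y, f) = -3/2 + (y*y + 27*f)/2 = -3/2 + (y² + 27*f)/2 = -3/2 + (y²/2 + 27*f/2) = -3/2 + y²/2 + 27*f/2)
w(O, R) = 601 (w(O, R) = 351 - 1*(-250) = 351 + 250 = 601)
1/(-676791 + w(a(-15, 14), -188)) = 1/(-676791 + 601) = 1/(-676190) = -1/676190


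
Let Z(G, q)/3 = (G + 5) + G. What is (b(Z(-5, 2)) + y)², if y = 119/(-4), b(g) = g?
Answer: 32041/16 ≈ 2002.6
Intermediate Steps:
Z(G, q) = 15 + 6*G (Z(G, q) = 3*((G + 5) + G) = 3*((5 + G) + G) = 3*(5 + 2*G) = 15 + 6*G)
y = -119/4 (y = 119*(-¼) = -119/4 ≈ -29.750)
(b(Z(-5, 2)) + y)² = ((15 + 6*(-5)) - 119/4)² = ((15 - 30) - 119/4)² = (-15 - 119/4)² = (-179/4)² = 32041/16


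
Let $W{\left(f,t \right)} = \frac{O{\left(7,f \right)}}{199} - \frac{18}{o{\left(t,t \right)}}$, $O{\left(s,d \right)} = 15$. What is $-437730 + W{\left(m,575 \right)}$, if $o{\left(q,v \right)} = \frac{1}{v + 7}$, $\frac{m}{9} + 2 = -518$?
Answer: $- \frac{89192979}{199} \approx -4.4821 \cdot 10^{5}$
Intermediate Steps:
$m = -4680$ ($m = -18 + 9 \left(-518\right) = -18 - 4662 = -4680$)
$o{\left(q,v \right)} = \frac{1}{7 + v}$
$W{\left(f,t \right)} = - \frac{25059}{199} - 18 t$ ($W{\left(f,t \right)} = \frac{15}{199} - \frac{18}{\frac{1}{7 + t}} = 15 \cdot \frac{1}{199} - 18 \left(7 + t\right) = \frac{15}{199} - \left(126 + 18 t\right) = - \frac{25059}{199} - 18 t$)
$-437730 + W{\left(m,575 \right)} = -437730 - \frac{2084709}{199} = - \frac{89192979}{199}$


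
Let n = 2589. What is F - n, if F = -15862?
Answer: -18451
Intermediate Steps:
F - n = -15862 - 1*2589 = -15862 - 2589 = -18451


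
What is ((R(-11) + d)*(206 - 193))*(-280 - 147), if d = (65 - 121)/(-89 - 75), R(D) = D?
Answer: 2425787/41 ≈ 59166.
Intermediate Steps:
d = 14/41 (d = -56/(-164) = -56*(-1/164) = 14/41 ≈ 0.34146)
((R(-11) + d)*(206 - 193))*(-280 - 147) = ((-11 + 14/41)*(206 - 193))*(-280 - 147) = -437/41*13*(-427) = -5681/41*(-427) = 2425787/41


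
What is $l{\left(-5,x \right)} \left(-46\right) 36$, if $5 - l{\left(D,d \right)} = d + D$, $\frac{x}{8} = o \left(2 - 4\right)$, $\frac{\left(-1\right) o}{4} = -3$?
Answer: $-334512$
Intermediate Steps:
$o = 12$ ($o = \left(-4\right) \left(-3\right) = 12$)
$x = -192$ ($x = 8 \cdot 12 \left(2 - 4\right) = 8 \cdot 12 \left(-2\right) = 8 \left(-24\right) = -192$)
$l{\left(D,d \right)} = 5 - D - d$ ($l{\left(D,d \right)} = 5 - \left(d + D\right) = 5 - \left(D + d\right) = 5 - D - d$)
$l{\left(-5,x \right)} \left(-46\right) 36 = \left(5 - -5 - -192\right) \left(-46\right) 36 = \left(5 + 5 + 192\right) \left(-46\right) 36 = 202 \left(-46\right) 36 = \left(-9292\right) 36 = -334512$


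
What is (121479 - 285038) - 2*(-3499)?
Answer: -156561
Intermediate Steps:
(121479 - 285038) - 2*(-3499) = -163559 + 6998 = -156561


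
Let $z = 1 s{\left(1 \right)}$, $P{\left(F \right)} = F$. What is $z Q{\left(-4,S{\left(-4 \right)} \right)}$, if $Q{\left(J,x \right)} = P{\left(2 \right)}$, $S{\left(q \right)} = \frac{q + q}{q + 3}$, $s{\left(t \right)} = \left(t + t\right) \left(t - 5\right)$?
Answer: $-16$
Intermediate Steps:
$s{\left(t \right)} = 2 t \left(-5 + t\right)$
$S{\left(q \right)} = \frac{2 q}{3 + q}$
$z = -8$ ($z = 1 \cdot 2 \cdot 1 \left(-5 + 1\right) = 1 \cdot 2 \cdot 1 \left(-4\right) = 1 \left(-8\right) = -8$)
$Q{\left(J,x \right)} = 2$
$z Q{\left(-4,S{\left(-4 \right)} \right)} = \left(-8\right) 2 = -16$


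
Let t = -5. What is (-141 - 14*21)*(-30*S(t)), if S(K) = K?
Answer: -65250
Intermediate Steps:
(-141 - 14*21)*(-30*S(t)) = (-141 - 14*21)*(-30*(-5)) = (-141 - 294)*150 = -435*150 = -65250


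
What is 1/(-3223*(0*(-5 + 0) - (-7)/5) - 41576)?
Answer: -5/230441 ≈ -2.1698e-5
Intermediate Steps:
1/(-3223*(0*(-5 + 0) - (-7)/5) - 41576) = 1/(-3223*(0*(-5) - (-7)/5) - 41576) = 1/(-3223*(0 - 1*(-7/5)) - 41576) = 1/(-3223*(0 + 7/5) - 41576) = 1/(-3223*7/5 - 41576) = 1/(-22561/5 - 41576) = 1/(-230441/5) = -5/230441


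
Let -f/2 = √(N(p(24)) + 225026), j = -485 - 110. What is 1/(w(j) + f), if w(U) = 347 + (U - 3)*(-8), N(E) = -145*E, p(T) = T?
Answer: 5131/25440977 + 2*√221546/25440977 ≈ 0.00023868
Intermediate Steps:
j = -595
f = -2*√221546 (f = -2*√(-145*24 + 225026) = -2*√(-3480 + 225026) = -2*√221546 ≈ -941.37)
w(U) = 371 - 8*U (w(U) = 347 + (-3 + U)*(-8) = 347 + (24 - 8*U) = 371 - 8*U)
1/(w(j) + f) = 1/((371 - 8*(-595)) - 2*√221546) = 1/((371 + 4760) - 2*√221546) = 1/(5131 - 2*√221546)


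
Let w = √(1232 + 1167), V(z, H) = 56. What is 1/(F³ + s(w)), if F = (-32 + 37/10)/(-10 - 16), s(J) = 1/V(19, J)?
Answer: 123032000/160853309 ≈ 0.76487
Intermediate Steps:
w = √2399 ≈ 48.980
s(J) = 1/56
F = 283/260 (F = (-32 + 37*(⅒))/(-26) = (-32 + 37/10)*(-1/26) = -283/10*(-1/26) = 283/260 ≈ 1.0885)
1/(F³ + s(w)) = 1/((283/260)³ + 1/56) = 1/(22665187/17576000 + 1/56) = 1/(160853309/123032000) = 123032000/160853309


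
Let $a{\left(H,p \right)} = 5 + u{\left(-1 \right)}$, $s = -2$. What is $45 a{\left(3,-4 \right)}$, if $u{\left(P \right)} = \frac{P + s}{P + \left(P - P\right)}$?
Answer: $360$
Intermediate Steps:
$u{\left(P \right)} = \frac{-2 + P}{P}$ ($u{\left(P \right)} = \frac{P - 2}{P + \left(P - P\right)} = \frac{-2 + P}{P + 0} = \frac{-2 + P}{P}$)
$a{\left(H,p \right)} = 8$ ($a{\left(H,p \right)} = 5 + \frac{-2 - 1}{-1} = 5 - -3 = 5 + 3 = 8$)
$45 a{\left(3,-4 \right)} = 45 \cdot 8 = 360$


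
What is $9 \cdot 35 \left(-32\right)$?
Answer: $-10080$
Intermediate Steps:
$9 \cdot 35 \left(-32\right) = 315 \left(-32\right) = -10080$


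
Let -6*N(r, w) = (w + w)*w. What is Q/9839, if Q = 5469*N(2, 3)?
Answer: -16407/9839 ≈ -1.6675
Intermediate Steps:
N(r, w) = -w²/3 (N(r, w) = -(w + w)*w/6 = -2*w*w/6 = -w²/3)
Q = -16407 (Q = 5469*(-⅓*3²) = 5469*(-⅓*9) = 5469*(-3) = -16407)
Q/9839 = -16407/9839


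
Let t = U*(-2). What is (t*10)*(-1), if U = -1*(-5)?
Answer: 100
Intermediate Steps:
U = 5
t = -10 (t = 5*(-2) = -10)
(t*10)*(-1) = -10*10*(-1) = -100*(-1) = 100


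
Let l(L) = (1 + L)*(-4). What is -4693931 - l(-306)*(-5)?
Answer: -4687831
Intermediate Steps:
l(L) = -4 - 4*L
-4693931 - l(-306)*(-5) = -4693931 - (-4 - 4*(-306))*(-5) = -4693931 - (-4 + 1224)*(-5) = -4693931 - 1220*(-5) = -4693931 - 1*(-6100) = -4693931 + 6100 = -4687831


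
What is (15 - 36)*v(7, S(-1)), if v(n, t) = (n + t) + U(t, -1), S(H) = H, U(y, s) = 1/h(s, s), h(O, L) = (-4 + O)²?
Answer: -3171/25 ≈ -126.84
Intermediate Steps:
U(y, s) = (-4 + s)⁻² (U(y, s) = 1/((-4 + s)²) = (-4 + s)⁻²)
v(n, t) = 1/25 + n + t (v(n, t) = (n + t) + (-4 - 1)⁻² = (n + t) + (-5)⁻² = (n + t) + 1/25 = 1/25 + n + t)
(15 - 36)*v(7, S(-1)) = (15 - 36)*(1/25 + 7 - 1) = -21*151/25 = -3171/25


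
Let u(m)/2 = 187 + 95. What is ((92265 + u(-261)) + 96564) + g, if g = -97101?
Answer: 92292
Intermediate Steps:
u(m) = 564 (u(m) = 2*(187 + 95) = 2*282 = 564)
((92265 + u(-261)) + 96564) + g = ((92265 + 564) + 96564) - 97101 = (92829 + 96564) - 97101 = 189393 - 97101 = 92292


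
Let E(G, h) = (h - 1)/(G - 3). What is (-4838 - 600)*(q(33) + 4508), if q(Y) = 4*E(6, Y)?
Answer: -74239576/3 ≈ -2.4747e+7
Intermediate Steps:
E(G, h) = (-1 + h)/(-3 + G)
q(Y) = -4/3 + 4*Y/3 (q(Y) = 4*((-1 + Y)/(-3 + 6)) = 4*((-1 + Y)/3) = 4*(-1/3 + Y/3) = -4/3 + 4*Y/3)
(-4838 - 600)*(q(33) + 4508) = (-4838 - 600)*((-4/3 + (4/3)*33) + 4508) = -5438*((-4/3 + 44) + 4508) = -5438*(128/3 + 4508) = -5438*13652/3 = -74239576/3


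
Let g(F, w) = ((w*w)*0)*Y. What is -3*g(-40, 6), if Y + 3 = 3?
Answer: 0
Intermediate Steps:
Y = 0 (Y = -3 + 3 = 0)
g(F, w) = 0 (g(F, w) = ((w*w)*0)*0 = (w²*0)*0 = 0*0 = 0)
-3*g(-40, 6) = -3*0 = 0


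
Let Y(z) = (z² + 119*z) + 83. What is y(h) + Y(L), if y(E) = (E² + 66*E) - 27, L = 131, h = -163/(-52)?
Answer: 89293409/2704 ≈ 33023.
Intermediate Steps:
h = 163/52 (h = -163*(-1/52) = 163/52 ≈ 3.1346)
y(E) = -27 + E² + 66*E
Y(z) = 83 + z² + 119*z
y(h) + Y(L) = (-27 + (163/52)² + 66*(163/52)) + (83 + 131² + 119*131) = (-27 + 26569/2704 + 5379/26) + (83 + 17161 + 15589) = 512977/2704 + 32833 = 89293409/2704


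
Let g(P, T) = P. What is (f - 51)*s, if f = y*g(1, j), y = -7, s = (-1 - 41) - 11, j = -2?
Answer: 3074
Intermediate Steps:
s = -53 (s = -42 - 11 = -53)
f = -7 (f = -7*1 = -7)
(f - 51)*s = (-7 - 51)*(-53) = -58*(-53) = 3074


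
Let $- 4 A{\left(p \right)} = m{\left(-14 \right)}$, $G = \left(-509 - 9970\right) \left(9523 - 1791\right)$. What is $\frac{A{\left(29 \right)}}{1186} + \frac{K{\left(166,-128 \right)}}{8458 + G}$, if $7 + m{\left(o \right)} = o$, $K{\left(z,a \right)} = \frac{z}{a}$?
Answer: $\frac{13610597779}{3074687731840} \approx 0.0044267$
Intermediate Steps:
$G = -81023628$ ($G = \left(-10479\right) 7732 = -81023628$)
$m{\left(o \right)} = -7 + o$
$A{\left(p \right)} = \frac{21}{4}$ ($A{\left(p \right)} = - \frac{-7 - 14}{4} = \left(- \frac{1}{4}\right) \left(-21\right) = \frac{21}{4}$)
$\frac{A{\left(29 \right)}}{1186} + \frac{K{\left(166,-128 \right)}}{8458 + G} = \frac{21}{4 \cdot 1186} + \frac{166 \frac{1}{-128}}{8458 - 81023628} = \frac{21}{4} \cdot \frac{1}{1186} + \frac{166 \left(- \frac{1}{128}\right)}{-81015170} = \frac{21}{4744} - - \frac{83}{5184970880} = \frac{21}{4744} + \frac{83}{5184970880} = \frac{13610597779}{3074687731840}$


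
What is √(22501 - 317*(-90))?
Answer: √51031 ≈ 225.90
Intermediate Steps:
√(22501 - 317*(-90)) = √(22501 + 28530) = √51031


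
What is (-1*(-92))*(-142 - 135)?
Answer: -25484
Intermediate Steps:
(-1*(-92))*(-142 - 135) = 92*(-277) = -25484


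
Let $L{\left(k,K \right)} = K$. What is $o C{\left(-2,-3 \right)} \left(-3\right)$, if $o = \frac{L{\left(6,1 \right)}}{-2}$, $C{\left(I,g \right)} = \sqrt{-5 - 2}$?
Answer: $\frac{3 i \sqrt{7}}{2} \approx 3.9686 i$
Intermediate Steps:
$C{\left(I,g \right)} = i \sqrt{7}$ ($C{\left(I,g \right)} = \sqrt{-7} = i \sqrt{7}$)
$o = - \frac{1}{2}$ ($o = 1 \frac{1}{-2} = 1 \left(- \frac{1}{2}\right) = - \frac{1}{2} \approx -0.5$)
$o C{\left(-2,-3 \right)} \left(-3\right) = - \frac{i \sqrt{7}}{2} \left(-3\right) = \frac{3 i \sqrt{7}}{2}$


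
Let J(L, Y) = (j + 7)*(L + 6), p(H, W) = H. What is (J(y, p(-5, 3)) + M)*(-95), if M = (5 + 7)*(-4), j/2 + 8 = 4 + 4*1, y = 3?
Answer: -1425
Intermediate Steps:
j = 0 (j = -16 + 2*(4 + 4*1) = -16 + 2*(4 + 4) = -16 + 2*8 = -16 + 16 = 0)
J(L, Y) = 42 + 7*L (J(L, Y) = (0 + 7)*(L + 6) = 7*(6 + L) = 42 + 7*L)
M = -48 (M = 12*(-4) = -48)
(J(y, p(-5, 3)) + M)*(-95) = ((42 + 7*3) - 48)*(-95) = ((42 + 21) - 48)*(-95) = (63 - 48)*(-95) = 15*(-95) = -1425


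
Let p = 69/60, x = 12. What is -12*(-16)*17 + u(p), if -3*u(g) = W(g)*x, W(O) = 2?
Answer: 3256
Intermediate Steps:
p = 23/20 (p = 69*(1/60) = 23/20 ≈ 1.1500)
u(g) = -8 (u(g) = -2*12/3 = -1/3*24 = -8)
-12*(-16)*17 + u(p) = -12*(-16)*17 - 8 = 192*17 - 8 = 3264 - 8 = 3256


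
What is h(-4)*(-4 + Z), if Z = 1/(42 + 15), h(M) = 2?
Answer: -454/57 ≈ -7.9649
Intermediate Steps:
Z = 1/57 ≈ 0.017544
h(-4)*(-4 + Z) = 2*(-4 + 1/57) = 2*(-227/57) = -454/57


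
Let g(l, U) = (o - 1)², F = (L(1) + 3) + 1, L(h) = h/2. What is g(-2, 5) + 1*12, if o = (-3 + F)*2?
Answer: 16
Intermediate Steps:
L(h) = h/2 (L(h) = h*(½) = h/2)
F = 9/2 (F = ((½)*1 + 3) + 1 = (½ + 3) + 1 = 7/2 + 1 = 9/2 ≈ 4.5000)
o = 3 (o = (-3 + 9/2)*2 = (3/2)*2 = 3)
g(l, U) = 4 (g(l, U) = (3 - 1)² = 2² = 4)
g(-2, 5) + 1*12 = 4 + 1*12 = 4 + 12 = 16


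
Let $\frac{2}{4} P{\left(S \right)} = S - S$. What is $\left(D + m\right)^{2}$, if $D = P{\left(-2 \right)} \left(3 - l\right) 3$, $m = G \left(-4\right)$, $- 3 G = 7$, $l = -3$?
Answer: $\frac{784}{9} \approx 87.111$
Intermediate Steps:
$G = - \frac{7}{3}$ ($G = \left(- \frac{1}{3}\right) 7 = - \frac{7}{3} \approx -2.3333$)
$P{\left(S \right)} = 0$ ($P{\left(S \right)} = 2 \left(S - S\right) = 2 \cdot 0 = 0$)
$m = \frac{28}{3}$ ($m = \left(- \frac{7}{3}\right) \left(-4\right) = \frac{28}{3} \approx 9.3333$)
$D = 0$ ($D = 0 \left(3 - -3\right) 3 = 0 \left(3 + 3\right) 3 = 0 \cdot 6 \cdot 3 = 0 \cdot 3 = 0$)
$\left(D + m\right)^{2} = \left(0 + \frac{28}{3}\right)^{2} = \left(\frac{28}{3}\right)^{2} = \frac{784}{9}$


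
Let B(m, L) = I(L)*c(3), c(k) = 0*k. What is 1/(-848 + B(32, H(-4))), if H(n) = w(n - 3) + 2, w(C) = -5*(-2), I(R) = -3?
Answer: -1/848 ≈ -0.0011792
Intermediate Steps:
c(k) = 0
w(C) = 10
H(n) = 12 (H(n) = 10 + 2 = 12)
B(m, L) = 0 (B(m, L) = -3*0 = 0)
1/(-848 + B(32, H(-4))) = 1/(-848 + 0) = 1/(-848) = -1/848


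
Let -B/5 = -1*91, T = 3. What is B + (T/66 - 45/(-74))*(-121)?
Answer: 13909/37 ≈ 375.92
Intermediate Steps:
B = 455 (B = -(-5)*91 = -5*(-91) = 455)
B + (T/66 - 45/(-74))*(-121) = 455 + (3/66 - 45/(-74))*(-121) = 455 + (3*(1/66) - 45*(-1/74))*(-121) = 455 + (1/22 + 45/74)*(-121) = 455 + (266/407)*(-121) = 455 - 2926/37 = 13909/37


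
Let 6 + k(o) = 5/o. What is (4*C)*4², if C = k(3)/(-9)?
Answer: 832/27 ≈ 30.815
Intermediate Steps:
k(o) = -6 + 5/o
C = 13/27 (C = (-6 + 5/3)/(-9) = (-6 + 5*(⅓))*(-⅑) = (-6 + 5/3)*(-⅑) = -13/3*(-⅑) = 13/27 ≈ 0.48148)
(4*C)*4² = (4*(13/27))*4² = (52/27)*16 = 832/27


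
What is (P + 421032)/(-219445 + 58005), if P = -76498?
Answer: -172267/80720 ≈ -2.1341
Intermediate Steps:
(P + 421032)/(-219445 + 58005) = (-76498 + 421032)/(-219445 + 58005) = 344534/(-161440) = 344534*(-1/161440) = -172267/80720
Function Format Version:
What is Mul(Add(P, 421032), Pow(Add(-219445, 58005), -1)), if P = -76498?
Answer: Rational(-172267, 80720) ≈ -2.1341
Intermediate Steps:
Mul(Add(P, 421032), Pow(Add(-219445, 58005), -1)) = Mul(Add(-76498, 421032), Pow(Add(-219445, 58005), -1)) = Mul(344534, Pow(-161440, -1)) = Mul(344534, Rational(-1, 161440)) = Rational(-172267, 80720)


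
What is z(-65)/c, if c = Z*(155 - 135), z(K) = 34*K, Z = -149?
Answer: 221/298 ≈ 0.74161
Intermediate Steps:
c = -2980 (c = -149*(155 - 135) = -149*20 = -2980)
z(-65)/c = (34*(-65))/(-2980) = -2210*(-1/2980) = 221/298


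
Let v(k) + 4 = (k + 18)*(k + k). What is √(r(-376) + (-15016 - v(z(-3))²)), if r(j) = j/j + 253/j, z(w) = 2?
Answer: I*√734860886/188 ≈ 144.19*I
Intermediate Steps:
r(j) = 1 + 253/j
v(k) = -4 + 2*k*(18 + k) (v(k) = -4 + (k + 18)*(k + k) = -4 + (18 + k)*(2*k) = -4 + 2*k*(18 + k))
√(r(-376) + (-15016 - v(z(-3))²)) = √((253 - 376)/(-376) + (-15016 - (-4 + 2*2² + 36*2)²)) = √(-1/376*(-123) + (-15016 - (-4 + 2*4 + 72)²)) = √(123/376 + (-15016 - (-4 + 8 + 72)²)) = √(123/376 + (-15016 - 1*76²)) = √(123/376 + (-15016 - 1*5776)) = √(123/376 + (-15016 - 5776)) = √(123/376 - 20792) = √(-7817669/376) = I*√734860886/188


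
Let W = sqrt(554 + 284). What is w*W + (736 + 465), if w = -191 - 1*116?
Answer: 1201 - 307*sqrt(838) ≈ -7686.1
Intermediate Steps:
w = -307 (w = -191 - 116 = -307)
W = sqrt(838) ≈ 28.948
w*W + (736 + 465) = -307*sqrt(838) + (736 + 465) = -307*sqrt(838) + 1201 = 1201 - 307*sqrt(838)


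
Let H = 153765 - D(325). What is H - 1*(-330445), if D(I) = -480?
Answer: 484690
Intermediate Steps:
H = 154245 (H = 153765 - 1*(-480) = 153765 + 480 = 154245)
H - 1*(-330445) = 154245 - 1*(-330445) = 154245 + 330445 = 484690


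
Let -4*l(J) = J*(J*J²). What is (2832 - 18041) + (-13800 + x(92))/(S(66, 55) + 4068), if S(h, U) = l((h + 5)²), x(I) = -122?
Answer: -9821265456469242513/645753531229489 ≈ -15209.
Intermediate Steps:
l(J) = -J⁴/4 (l(J) = -J*J*J²/4 = -J*J³/4 = -J⁴/4)
S(h, U) = -(5 + h)⁸/4 (S(h, U) = -(h + 5)⁸/4 = -(5 + h)⁸/4)
(2832 - 18041) + (-13800 + x(92))/(S(66, 55) + 4068) = (2832 - 18041) + (-13800 - 122)/(-(5 + 66)⁸/4 + 4068) = -15209 - 13922/(-¼*71⁸ + 4068) = -15209 - 13922/(-¼*645753531245761 + 4068) = -15209 - 13922/(-645753531245761/4 + 4068) = -15209 - 13922/(-645753531229489/4) = -15209 - 13922*(-4/645753531229489) = -15209 + 55688/645753531229489 = -9821265456469242513/645753531229489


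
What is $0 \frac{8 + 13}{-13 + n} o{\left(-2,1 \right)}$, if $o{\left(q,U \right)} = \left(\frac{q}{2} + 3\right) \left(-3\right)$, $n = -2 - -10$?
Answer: $0$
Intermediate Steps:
$n = 8$ ($n = -2 + 10 = 8$)
$o{\left(q,U \right)} = -9 - \frac{3 q}{2}$ ($o{\left(q,U \right)} = \left(\frac{q}{2} + 3\right) \left(-3\right) = \left(3 + \frac{q}{2}\right) \left(-3\right) = -9 - \frac{3 q}{2}$)
$0 \frac{8 + 13}{-13 + n} o{\left(-2,1 \right)} = 0 \frac{8 + 13}{-13 + 8} \left(-9 - -3\right) = 0 \frac{21}{-5} \left(-9 + 3\right) = 0 \cdot 21 \left(- \frac{1}{5}\right) \left(-6\right) = 0 \left(- \frac{21}{5}\right) \left(-6\right) = 0 \left(-6\right) = 0$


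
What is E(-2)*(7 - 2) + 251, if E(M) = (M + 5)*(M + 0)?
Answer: 221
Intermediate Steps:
E(M) = M*(5 + M) (E(M) = (5 + M)*M = M*(5 + M))
E(-2)*(7 - 2) + 251 = (-2*(5 - 2))*(7 - 2) + 251 = -2*3*5 + 251 = -6*5 + 251 = -30 + 251 = 221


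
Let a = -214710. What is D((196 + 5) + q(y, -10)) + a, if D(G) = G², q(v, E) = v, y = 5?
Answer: -172274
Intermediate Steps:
D((196 + 5) + q(y, -10)) + a = ((196 + 5) + 5)² - 214710 = (201 + 5)² - 214710 = 206² - 214710 = 42436 - 214710 = -172274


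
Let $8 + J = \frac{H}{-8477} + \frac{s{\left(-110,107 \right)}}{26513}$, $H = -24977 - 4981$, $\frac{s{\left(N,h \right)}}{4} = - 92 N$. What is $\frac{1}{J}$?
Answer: $- \frac{224750701}{660580194} \approx -0.34023$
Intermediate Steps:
$s{\left(N,h \right)} = - 368 N$ ($s{\left(N,h \right)} = 4 \left(- 92 N\right) = - 368 N$)
$H = -29958$ ($H = -24977 - 4981 = -29958$)
$J = - \frac{660580194}{224750701}$ ($J = -8 + \left(- \frac{29958}{-8477} + \frac{\left(-368\right) \left(-110\right)}{26513}\right) = -8 + \left(\left(-29958\right) \left(- \frac{1}{8477}\right) + 40480 \cdot \frac{1}{26513}\right) = -8 + \left(\frac{29958}{8477} + \frac{40480}{26513}\right) = -8 + \frac{1137425414}{224750701} = - \frac{660580194}{224750701} \approx -2.9392$)
$\frac{1}{J} = \frac{1}{- \frac{660580194}{224750701}} = - \frac{224750701}{660580194}$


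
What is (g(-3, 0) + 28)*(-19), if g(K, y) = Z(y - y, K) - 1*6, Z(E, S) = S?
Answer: -361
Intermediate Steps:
g(K, y) = -6 + K (g(K, y) = K - 1*6 = K - 6 = -6 + K)
(g(-3, 0) + 28)*(-19) = ((-6 - 3) + 28)*(-19) = (-9 + 28)*(-19) = 19*(-19) = -361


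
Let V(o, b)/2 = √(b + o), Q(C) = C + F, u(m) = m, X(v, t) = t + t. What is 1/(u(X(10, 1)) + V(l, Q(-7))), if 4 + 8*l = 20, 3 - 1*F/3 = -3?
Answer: -1/24 + √13/24 ≈ 0.10856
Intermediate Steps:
F = 18 (F = 9 - 3*(-3) = 9 + 9 = 18)
X(v, t) = 2*t
l = 2 (l = -½ + (⅛)*20 = -½ + 5/2 = 2)
Q(C) = 18 + C (Q(C) = C + 18 = 18 + C)
V(o, b) = 2*√(b + o)
1/(u(X(10, 1)) + V(l, Q(-7))) = 1/(2*1 + 2*√((18 - 7) + 2)) = 1/(2 + 2*√(11 + 2)) = 1/(2 + 2*√13)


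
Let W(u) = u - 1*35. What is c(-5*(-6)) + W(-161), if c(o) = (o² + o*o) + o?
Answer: 1634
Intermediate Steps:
W(u) = -35 + u (W(u) = u - 35 = -35 + u)
c(o) = o + 2*o² (c(o) = (o² + o²) + o = 2*o² + o = o + 2*o²)
c(-5*(-6)) + W(-161) = (-5*(-6))*(1 + 2*(-5*(-6))) + (-35 - 161) = 30*(1 + 2*30) - 196 = 30*(1 + 60) - 196 = 30*61 - 196 = 1830 - 196 = 1634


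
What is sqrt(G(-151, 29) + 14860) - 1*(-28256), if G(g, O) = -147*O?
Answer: 28256 + sqrt(10597) ≈ 28359.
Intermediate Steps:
sqrt(G(-151, 29) + 14860) - 1*(-28256) = sqrt(-147*29 + 14860) - 1*(-28256) = sqrt(-4263 + 14860) + 28256 = sqrt(10597) + 28256 = 28256 + sqrt(10597)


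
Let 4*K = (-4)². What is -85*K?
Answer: -340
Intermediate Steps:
K = 4 (K = (¼)*(-4)² = (¼)*16 = 4)
-85*K = -85*4 = -340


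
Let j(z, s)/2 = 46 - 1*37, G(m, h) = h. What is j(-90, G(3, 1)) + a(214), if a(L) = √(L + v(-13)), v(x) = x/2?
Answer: 18 + √830/2 ≈ 32.405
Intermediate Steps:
v(x) = x/2 (v(x) = x*(½) = x/2)
j(z, s) = 18 (j(z, s) = 2*(46 - 1*37) = 2*(46 - 37) = 2*9 = 18)
a(L) = √(-13/2 + L) (a(L) = √(L + (½)*(-13)) = √(L - 13/2) = √(-13/2 + L))
j(-90, G(3, 1)) + a(214) = 18 + √(-26 + 4*214)/2 = 18 + √(-26 + 856)/2 = 18 + √830/2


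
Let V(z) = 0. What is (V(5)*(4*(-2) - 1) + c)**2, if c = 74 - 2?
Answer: 5184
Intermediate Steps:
c = 72
(V(5)*(4*(-2) - 1) + c)**2 = (0*(4*(-2) - 1) + 72)**2 = (0*(-8 - 1) + 72)**2 = (0*(-9) + 72)**2 = (0 + 72)**2 = 72**2 = 5184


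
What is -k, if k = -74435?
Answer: 74435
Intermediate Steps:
-k = -1*(-74435) = 74435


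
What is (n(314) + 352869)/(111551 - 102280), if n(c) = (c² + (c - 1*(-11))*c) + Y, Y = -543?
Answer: 552972/9271 ≈ 59.645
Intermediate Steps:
n(c) = -543 + c² + c*(11 + c) (n(c) = (c² + (c - 1*(-11))*c) - 543 = (c² + (c + 11)*c) - 543 = (c² + (11 + c)*c) - 543 = (c² + c*(11 + c)) - 543 = -543 + c² + c*(11 + c))
(n(314) + 352869)/(111551 - 102280) = ((-543 + 2*314² + 11*314) + 352869)/(111551 - 102280) = ((-543 + 2*98596 + 3454) + 352869)/9271 = ((-543 + 197192 + 3454) + 352869)*(1/9271) = (200103 + 352869)*(1/9271) = 552972*(1/9271) = 552972/9271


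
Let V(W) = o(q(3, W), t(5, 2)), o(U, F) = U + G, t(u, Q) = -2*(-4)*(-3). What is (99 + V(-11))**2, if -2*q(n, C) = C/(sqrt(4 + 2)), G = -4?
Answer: 216721/24 + 1045*sqrt(6)/6 ≈ 9456.7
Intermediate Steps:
t(u, Q) = -24 (t(u, Q) = 8*(-3) = -24)
q(n, C) = -C*sqrt(6)/12 (q(n, C) = -C/(2*(sqrt(4 + 2))) = -C/(2*(sqrt(6))) = -C*sqrt(6)/6/2 = -C*sqrt(6)/12)
o(U, F) = -4 + U (o(U, F) = U - 4 = -4 + U)
V(W) = -4 - W*sqrt(6)/12
(99 + V(-11))**2 = (99 + (-4 - 1/12*(-11)*sqrt(6)))**2 = (99 + (-4 + 11*sqrt(6)/12))**2 = (95 + 11*sqrt(6)/12)**2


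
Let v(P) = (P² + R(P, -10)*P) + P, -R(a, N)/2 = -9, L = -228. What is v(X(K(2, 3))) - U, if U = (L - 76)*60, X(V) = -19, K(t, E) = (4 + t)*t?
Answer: 18240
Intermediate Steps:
K(t, E) = t*(4 + t)
R(a, N) = 18 (R(a, N) = -2*(-9) = 18)
v(P) = P² + 19*P (v(P) = (P² + 18*P) + P = P² + 19*P)
U = -18240 (U = (-228 - 76)*60 = -304*60 = -18240)
v(X(K(2, 3))) - U = -19*(19 - 19) - 1*(-18240) = -19*0 + 18240 = 0 + 18240 = 18240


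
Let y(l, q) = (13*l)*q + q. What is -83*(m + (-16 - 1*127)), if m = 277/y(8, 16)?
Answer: 19916929/1680 ≈ 11855.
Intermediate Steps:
y(l, q) = q + 13*l*q (y(l, q) = 13*l*q + q = q + 13*l*q)
m = 277/1680 (m = 277/((16*(1 + 13*8))) = 277/((16*(1 + 104))) = 277/((16*105)) = 277/1680 ≈ 0.16488)
-83*(m + (-16 - 1*127)) = -83*(277/1680 + (-16 - 1*127)) = -83*(277/1680 + (-16 - 127)) = -83*(277/1680 - 143) = -83*(-239963/1680) = 19916929/1680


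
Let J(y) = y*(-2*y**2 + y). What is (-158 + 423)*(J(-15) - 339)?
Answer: 1758540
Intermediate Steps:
J(y) = y*(y - 2*y**2)
(-158 + 423)*(J(-15) - 339) = (-158 + 423)*((-15)**2*(1 - 2*(-15)) - 339) = 265*(225*(1 + 30) - 339) = 265*(225*31 - 339) = 265*(6975 - 339) = 265*6636 = 1758540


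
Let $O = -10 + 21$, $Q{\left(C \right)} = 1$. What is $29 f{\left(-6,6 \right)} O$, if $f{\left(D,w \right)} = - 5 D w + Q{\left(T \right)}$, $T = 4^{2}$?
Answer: $57739$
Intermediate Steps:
$T = 16$
$O = 11$
$f{\left(D,w \right)} = 1 - 5 D w$ ($f{\left(D,w \right)} = - 5 D w + 1 = 1 - 5 D w$)
$29 f{\left(-6,6 \right)} O = 29 \left(1 - \left(-30\right) 6\right) 11 = 29 \left(1 + 180\right) 11 = 29 \cdot 181 \cdot 11 = 5249 \cdot 11 = 57739$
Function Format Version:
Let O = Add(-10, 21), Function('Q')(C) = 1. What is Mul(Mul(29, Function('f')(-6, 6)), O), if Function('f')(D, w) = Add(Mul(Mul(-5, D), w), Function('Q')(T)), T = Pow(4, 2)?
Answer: 57739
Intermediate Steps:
T = 16
O = 11
Function('f')(D, w) = Add(1, Mul(-5, D, w)) (Function('f')(D, w) = Add(Mul(Mul(-5, D), w), 1) = Add(Mul(-5, D, w), 1) = Add(1, Mul(-5, D, w)))
Mul(Mul(29, Function('f')(-6, 6)), O) = Mul(Mul(29, Add(1, Mul(-5, -6, 6))), 11) = Mul(Mul(29, Add(1, 180)), 11) = Mul(Mul(29, 181), 11) = Mul(5249, 11) = 57739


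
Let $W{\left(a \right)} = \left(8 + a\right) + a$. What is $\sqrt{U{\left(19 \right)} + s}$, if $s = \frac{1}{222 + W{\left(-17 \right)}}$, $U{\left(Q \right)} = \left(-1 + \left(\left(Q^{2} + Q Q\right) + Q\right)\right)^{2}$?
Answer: $\frac{\sqrt{107329601}}{14} \approx 740.0$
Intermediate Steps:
$W{\left(a \right)} = 8 + 2 a$
$U{\left(Q \right)} = \left(-1 + Q + 2 Q^{2}\right)^{2}$ ($U{\left(Q \right)} = \left(-1 + \left(\left(Q^{2} + Q^{2}\right) + Q\right)\right)^{2} = \left(-1 + \left(2 Q^{2} + Q\right)\right)^{2} = \left(-1 + \left(Q + 2 Q^{2}\right)\right)^{2} = \left(-1 + Q + 2 Q^{2}\right)^{2}$)
$s = \frac{1}{196}$ ($s = \frac{1}{222 + \left(8 + 2 \left(-17\right)\right)} = \frac{1}{222 + \left(8 - 34\right)} = \frac{1}{222 - 26} = \frac{1}{196} \approx 0.005102$)
$\sqrt{U{\left(19 \right)} + s} = \sqrt{\left(-1 + 19 + 2 \cdot 19^{2}\right)^{2} + \frac{1}{196}} = \sqrt{\left(-1 + 19 + 2 \cdot 361\right)^{2} + \frac{1}{196}} = \sqrt{\left(-1 + 19 + 722\right)^{2} + \frac{1}{196}} = \sqrt{740^{2} + \frac{1}{196}} = \sqrt{547600 + \frac{1}{196}} = \sqrt{\frac{107329601}{196}} = \frac{\sqrt{107329601}}{14}$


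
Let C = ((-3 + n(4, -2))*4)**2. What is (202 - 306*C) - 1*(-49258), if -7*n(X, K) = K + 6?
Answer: -636460/49 ≈ -12989.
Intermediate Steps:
n(X, K) = -6/7 - K/7 (n(X, K) = -(K + 6)/7 = -(6 + K)/7 = -6/7 - K/7)
C = 10000/49 (C = ((-3 + (-6/7 - 1/7*(-2)))*4)**2 = ((-3 + (-6/7 + 2/7))*4)**2 = ((-3 - 4/7)*4)**2 = (-25/7*4)**2 = (-100/7)**2 = 10000/49 ≈ 204.08)
(202 - 306*C) - 1*(-49258) = (202 - 306*10000/49) - 1*(-49258) = (202 - 3060000/49) + 49258 = -3050102/49 + 49258 = -636460/49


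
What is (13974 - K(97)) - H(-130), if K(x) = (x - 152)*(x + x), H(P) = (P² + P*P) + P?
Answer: -9026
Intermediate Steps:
H(P) = P + 2*P² (H(P) = (P² + P²) + P = 2*P² + P = P + 2*P²)
K(x) = 2*x*(-152 + x) (K(x) = (-152 + x)*(2*x) = 2*x*(-152 + x))
(13974 - K(97)) - H(-130) = (13974 - 2*97*(-152 + 97)) - (-130)*(1 + 2*(-130)) = (13974 - 2*97*(-55)) - (-130)*(1 - 260) = (13974 - 1*(-10670)) - (-130)*(-259) = (13974 + 10670) - 1*33670 = 24644 - 33670 = -9026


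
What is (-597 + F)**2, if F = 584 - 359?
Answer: 138384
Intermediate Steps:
F = 225
(-597 + F)**2 = (-597 + 225)**2 = (-372)**2 = 138384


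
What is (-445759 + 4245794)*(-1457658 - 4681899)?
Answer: -23330531484495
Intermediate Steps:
(-445759 + 4245794)*(-1457658 - 4681899) = 3800035*(-6139557) = -23330531484495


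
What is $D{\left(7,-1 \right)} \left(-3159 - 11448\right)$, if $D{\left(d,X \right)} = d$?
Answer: $-102249$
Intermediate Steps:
$D{\left(7,-1 \right)} \left(-3159 - 11448\right) = 7 \left(-3159 - 11448\right) = 7 \left(-14607\right) = -102249$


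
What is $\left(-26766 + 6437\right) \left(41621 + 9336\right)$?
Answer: $-1035904853$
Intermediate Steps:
$\left(-26766 + 6437\right) \left(41621 + 9336\right) = \left(-20329\right) 50957 = -1035904853$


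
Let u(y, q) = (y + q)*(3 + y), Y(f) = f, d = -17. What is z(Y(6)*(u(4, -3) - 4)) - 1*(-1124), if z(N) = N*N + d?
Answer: 1431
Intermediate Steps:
u(y, q) = (3 + y)*(q + y) (u(y, q) = (q + y)*(3 + y) = (3 + y)*(q + y))
z(N) = -17 + N² (z(N) = N*N - 17 = N² - 17 = -17 + N²)
z(Y(6)*(u(4, -3) - 4)) - 1*(-1124) = (-17 + (6*((4² + 3*(-3) + 3*4 - 3*4) - 4))²) - 1*(-1124) = (-17 + (6*((16 - 9 + 12 - 12) - 4))²) + 1124 = (-17 + (6*(7 - 4))²) + 1124 = (-17 + (6*3)²) + 1124 = (-17 + 18²) + 1124 = (-17 + 324) + 1124 = 307 + 1124 = 1431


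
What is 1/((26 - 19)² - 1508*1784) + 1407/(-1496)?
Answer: -228888743/243367036 ≈ -0.94051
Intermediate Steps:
1/((26 - 19)² - 1508*1784) + 1407/(-1496) = (1/1784)/(7² - 1508) + 1407*(-1/1496) = (1/1784)/(49 - 1508) - 1407/1496 = (1/1784)/(-1459) - 1407/1496 = -1/1459*1/1784 - 1407/1496 = -1/2602856 - 1407/1496 = -228888743/243367036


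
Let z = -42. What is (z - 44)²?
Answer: 7396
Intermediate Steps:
(z - 44)² = (-42 - 44)² = (-86)² = 7396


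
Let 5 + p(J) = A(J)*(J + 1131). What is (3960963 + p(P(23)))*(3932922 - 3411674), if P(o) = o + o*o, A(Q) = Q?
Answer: 2548889167552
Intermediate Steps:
P(o) = o + o**2
p(J) = -5 + J*(1131 + J) (p(J) = -5 + J*(J + 1131) = -5 + J*(1131 + J))
(3960963 + p(P(23)))*(3932922 - 3411674) = (3960963 + (-5 + (23*(1 + 23))**2 + 1131*(23*(1 + 23))))*(3932922 - 3411674) = (3960963 + (-5 + (23*24)**2 + 1131*(23*24)))*521248 = (3960963 + (-5 + 552**2 + 1131*552))*521248 = (3960963 + (-5 + 304704 + 624312))*521248 = (3960963 + 929011)*521248 = 4889974*521248 = 2548889167552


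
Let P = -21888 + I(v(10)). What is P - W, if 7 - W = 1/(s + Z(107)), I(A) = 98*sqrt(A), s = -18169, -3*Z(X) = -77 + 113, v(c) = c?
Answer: -398072996/18181 + 98*sqrt(10) ≈ -21585.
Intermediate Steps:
Z(X) = -12 (Z(X) = -(-77 + 113)/3 = -1/3*36 = -12)
P = -21888 + 98*sqrt(10) ≈ -21578.
W = 127268/18181 (W = 7 - 1/(-18169 - 12) = 7 - 1/(-18181) = 7 - 1*(-1/18181) = 7 + 1/18181 = 127268/18181 ≈ 7.0001)
P - W = (-21888 + 98*sqrt(10)) - 1*127268/18181 = (-21888 + 98*sqrt(10)) - 127268/18181 = -398072996/18181 + 98*sqrt(10)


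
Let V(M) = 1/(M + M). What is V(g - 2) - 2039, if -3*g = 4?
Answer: -40783/20 ≈ -2039.2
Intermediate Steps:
g = -4/3 (g = -⅓*4 = -4/3 ≈ -1.3333)
V(M) = 1/(2*M)
V(g - 2) - 2039 = 1/(2*(-4/3 - 2)) - 2039 = 1/(2*(-10/3)) - 2039 = (½)*(-3/10) - 2039 = -3/20 - 2039 = -40783/20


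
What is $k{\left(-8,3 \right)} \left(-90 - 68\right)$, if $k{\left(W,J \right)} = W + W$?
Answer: $2528$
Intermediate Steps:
$k{\left(W,J \right)} = 2 W$
$k{\left(-8,3 \right)} \left(-90 - 68\right) = 2 \left(-8\right) \left(-90 - 68\right) = \left(-16\right) \left(-158\right) = 2528$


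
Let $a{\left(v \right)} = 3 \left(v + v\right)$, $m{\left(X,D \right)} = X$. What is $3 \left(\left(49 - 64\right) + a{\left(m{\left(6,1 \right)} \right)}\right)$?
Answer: $63$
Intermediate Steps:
$a{\left(v \right)} = 6 v$ ($a{\left(v \right)} = 3 \cdot 2 v = 6 v$)
$3 \left(\left(49 - 64\right) + a{\left(m{\left(6,1 \right)} \right)}\right) = 3 \left(\left(49 - 64\right) + 6 \cdot 6\right) = 3 \left(\left(49 - 64\right) + 36\right) = 3 \left(-15 + 36\right) = 3 \cdot 21 = 63$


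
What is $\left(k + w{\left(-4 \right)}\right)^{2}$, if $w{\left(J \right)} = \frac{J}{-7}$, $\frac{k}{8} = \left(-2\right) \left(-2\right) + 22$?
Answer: $\frac{2131600}{49} \approx 43502.0$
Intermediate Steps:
$k = 208$ ($k = 8 \left(\left(-2\right) \left(-2\right) + 22\right) = 8 \left(4 + 22\right) = 8 \cdot 26 = 208$)
$w{\left(J \right)} = - \frac{J}{7}$ ($w{\left(J \right)} = J \left(- \frac{1}{7}\right) = - \frac{J}{7}$)
$\left(k + w{\left(-4 \right)}\right)^{2} = \left(208 - - \frac{4}{7}\right)^{2} = \left(208 + \frac{4}{7}\right)^{2} = \left(\frac{1460}{7}\right)^{2} = \frac{2131600}{49}$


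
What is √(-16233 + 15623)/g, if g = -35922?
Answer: -I*√610/35922 ≈ -0.00068755*I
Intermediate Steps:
√(-16233 + 15623)/g = √(-16233 + 15623)/(-35922) = √(-610)*(-1/35922) = (I*√610)*(-1/35922) = -I*√610/35922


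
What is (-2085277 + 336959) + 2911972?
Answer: 1163654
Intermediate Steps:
(-2085277 + 336959) + 2911972 = -1748318 + 2911972 = 1163654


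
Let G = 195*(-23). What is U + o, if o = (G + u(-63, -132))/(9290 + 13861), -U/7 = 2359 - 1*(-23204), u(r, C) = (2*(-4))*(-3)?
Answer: -1380889184/7717 ≈ -1.7894e+5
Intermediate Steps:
G = -4485
u(r, C) = 24 (u(r, C) = -8*(-3) = 24)
U = -178941 (U = -7*(2359 - 1*(-23204)) = -7*(2359 + 23204) = -7*25563 = -178941)
o = -1487/7717 (o = (-4485 + 24)/(9290 + 13861) = -4461/23151 = -4461*1/23151 = -1487/7717 ≈ -0.19269)
U + o = -178941 - 1487/7717 = -1380889184/7717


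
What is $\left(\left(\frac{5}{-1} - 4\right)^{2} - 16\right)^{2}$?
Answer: $4225$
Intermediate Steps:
$\left(\left(\frac{5}{-1} - 4\right)^{2} - 16\right)^{2} = \left(\left(5 \left(-1\right) - 4\right)^{2} - 16\right)^{2} = \left(\left(-5 - 4\right)^{2} - 16\right)^{2} = \left(\left(-9\right)^{2} - 16\right)^{2} = \left(81 - 16\right)^{2} = 65^{2} = 4225$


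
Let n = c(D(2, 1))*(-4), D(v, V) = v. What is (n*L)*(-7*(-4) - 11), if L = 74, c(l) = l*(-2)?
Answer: 20128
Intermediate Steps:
c(l) = -2*l
n = 16 (n = -2*2*(-4) = -4*(-4) = 16)
(n*L)*(-7*(-4) - 11) = (16*74)*(-7*(-4) - 11) = 1184*(28 - 11) = 1184*17 = 20128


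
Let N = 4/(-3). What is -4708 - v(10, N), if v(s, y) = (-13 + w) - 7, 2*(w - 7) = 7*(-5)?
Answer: -9355/2 ≈ -4677.5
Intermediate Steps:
N = -4/3 (N = 4*(-⅓) = -4/3 ≈ -1.3333)
w = -21/2 (w = 7 + (7*(-5))/2 = 7 + (½)*(-35) = 7 - 35/2 = -21/2 ≈ -10.500)
v(s, y) = -61/2 (v(s, y) = (-13 - 21/2) - 7 = -47/2 - 7 = -61/2)
-4708 - v(10, N) = -4708 - 1*(-61/2) = -4708 + 61/2 = -9355/2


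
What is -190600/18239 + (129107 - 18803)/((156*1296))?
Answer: -9755051/984906 ≈ -9.9046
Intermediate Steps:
-190600/18239 + (129107 - 18803)/((156*1296)) = -190600*1/18239 + 110304/202176 = -190600/18239 + 110304*(1/202176) = -190600/18239 + 383/702 = -9755051/984906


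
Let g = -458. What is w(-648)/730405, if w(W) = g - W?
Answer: 38/146081 ≈ 0.00026013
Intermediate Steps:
w(W) = -458 - W
w(-648)/730405 = (-458 - 1*(-648))/730405 = (-458 + 648)*(1/730405) = 190*(1/730405) = 38/146081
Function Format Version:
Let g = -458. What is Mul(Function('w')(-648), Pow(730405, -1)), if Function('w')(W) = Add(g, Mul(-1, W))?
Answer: Rational(38, 146081) ≈ 0.00026013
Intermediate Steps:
Function('w')(W) = Add(-458, Mul(-1, W))
Mul(Function('w')(-648), Pow(730405, -1)) = Mul(Add(-458, Mul(-1, -648)), Pow(730405, -1)) = Mul(Add(-458, 648), Rational(1, 730405)) = Mul(190, Rational(1, 730405)) = Rational(38, 146081)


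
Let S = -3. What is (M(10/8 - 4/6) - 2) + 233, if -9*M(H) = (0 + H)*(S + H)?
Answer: 299579/1296 ≈ 231.16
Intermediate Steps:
M(H) = -H*(-3 + H)/9 (M(H) = -(0 + H)*(-3 + H)/9 = -H*(-3 + H)/9)
(M(10/8 - 4/6) - 2) + 233 = ((10/8 - 4/6)*(3 - (10/8 - 4/6))/9 - 2) + 233 = ((10*(⅛) - 4*⅙)*(3 - (10*(⅛) - 4*⅙))/9 - 2) + 233 = ((5/4 - ⅔)*(3 - (5/4 - ⅔))/9 - 2) + 233 = ((⅑)*(7/12)*(3 - 1*7/12) - 2) + 233 = ((⅑)*(7/12)*(3 - 7/12) - 2) + 233 = ((⅑)*(7/12)*(29/12) - 2) + 233 = (203/1296 - 2) + 233 = -2389/1296 + 233 = 299579/1296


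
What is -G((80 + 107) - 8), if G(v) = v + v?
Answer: -358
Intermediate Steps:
G(v) = 2*v
-G((80 + 107) - 8) = -2*((80 + 107) - 8) = -2*(187 - 8) = -2*179 = -1*358 = -358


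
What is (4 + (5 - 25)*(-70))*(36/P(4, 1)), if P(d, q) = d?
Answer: 12636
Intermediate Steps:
(4 + (5 - 25)*(-70))*(36/P(4, 1)) = (4 + (5 - 25)*(-70))*(36/4) = (4 - 20*(-70))*(36*(¼)) = (4 + 1400)*9 = 1404*9 = 12636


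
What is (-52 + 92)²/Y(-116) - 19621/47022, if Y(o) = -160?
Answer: -489841/47022 ≈ -10.417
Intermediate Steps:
(-52 + 92)²/Y(-116) - 19621/47022 = (-52 + 92)²/(-160) - 19621/47022 = 40²*(-1/160) - 19621*1/47022 = 1600*(-1/160) - 19621/47022 = -10 - 19621/47022 = -489841/47022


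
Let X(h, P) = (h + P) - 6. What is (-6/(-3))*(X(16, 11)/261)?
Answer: 14/87 ≈ 0.16092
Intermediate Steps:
X(h, P) = -6 + P + h (X(h, P) = (P + h) - 6 = -6 + P + h)
(-6/(-3))*(X(16, 11)/261) = (-6/(-3))*((-6 + 11 + 16)/261) = (-6*(-1)/3)*(21*(1/261)) = -2*(-1)*(7/87) = 2*(7/87) = 14/87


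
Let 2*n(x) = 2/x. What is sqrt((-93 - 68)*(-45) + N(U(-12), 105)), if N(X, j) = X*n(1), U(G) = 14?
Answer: sqrt(7259) ≈ 85.200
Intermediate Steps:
n(x) = 1/x (n(x) = (2/x)/2 = 1/x)
N(X, j) = X (N(X, j) = X/1 = X*1 = X)
sqrt((-93 - 68)*(-45) + N(U(-12), 105)) = sqrt((-93 - 68)*(-45) + 14) = sqrt(-161*(-45) + 14) = sqrt(7245 + 14) = sqrt(7259)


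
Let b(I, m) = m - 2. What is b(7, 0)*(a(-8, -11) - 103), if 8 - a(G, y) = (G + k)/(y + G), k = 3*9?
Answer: 188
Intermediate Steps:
k = 27
a(G, y) = 8 - (27 + G)/(G + y) (a(G, y) = 8 - (G + 27)/(y + G) = 8 - (27 + G)/(G + y))
b(I, m) = -2 + m
b(7, 0)*(a(-8, -11) - 103) = (-2 + 0)*((-27 + 7*(-8) + 8*(-11))/(-8 - 11) - 103) = -2*((-27 - 56 - 88)/(-19) - 103) = -2*(-1/19*(-171) - 103) = -2*(9 - 103) = -2*(-94) = 188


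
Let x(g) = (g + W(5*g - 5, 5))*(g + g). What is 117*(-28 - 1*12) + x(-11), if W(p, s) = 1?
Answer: -4460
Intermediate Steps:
x(g) = 2*g*(1 + g) (x(g) = (g + 1)*(g + g) = (1 + g)*(2*g) = 2*g*(1 + g))
117*(-28 - 1*12) + x(-11) = 117*(-28 - 1*12) + 2*(-11)*(1 - 11) = 117*(-28 - 12) + 2*(-11)*(-10) = 117*(-40) + 220 = -4680 + 220 = -4460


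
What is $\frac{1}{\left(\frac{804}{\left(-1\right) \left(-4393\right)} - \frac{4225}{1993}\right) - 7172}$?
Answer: $- \frac{8755249}{62809603881} \approx -0.00013939$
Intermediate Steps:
$\frac{1}{\left(\frac{804}{\left(-1\right) \left(-4393\right)} - \frac{4225}{1993}\right) - 7172} = \frac{1}{\left(\frac{804}{4393} - \frac{4225}{1993}\right) - 7172} = \frac{1}{- \frac{16958053}{8755249} - 7172} = \frac{1}{- \frac{62809603881}{8755249}} = - \frac{8755249}{62809603881}$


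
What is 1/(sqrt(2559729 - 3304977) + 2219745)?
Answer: 739915/1642422870091 - 4*I*sqrt(46578)/4927268610273 ≈ 4.505e-7 - 1.752e-10*I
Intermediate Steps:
1/(sqrt(2559729 - 3304977) + 2219745) = 1/(sqrt(-745248) + 2219745) = 1/(4*I*sqrt(46578) + 2219745) = 1/(2219745 + 4*I*sqrt(46578))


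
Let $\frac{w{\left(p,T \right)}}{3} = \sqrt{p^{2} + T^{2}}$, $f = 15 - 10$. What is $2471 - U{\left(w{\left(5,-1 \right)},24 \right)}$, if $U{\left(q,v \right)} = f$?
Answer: $2466$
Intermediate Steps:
$f = 5$ ($f = 15 - 10 = 5$)
$w{\left(p,T \right)} = 3 \sqrt{T^{2} + p^{2}}$ ($w{\left(p,T \right)} = 3 \sqrt{p^{2} + T^{2}} = 3 \sqrt{T^{2} + p^{2}}$)
$U{\left(q,v \right)} = 5$
$2471 - U{\left(w{\left(5,-1 \right)},24 \right)} = 2471 - 5 = 2466$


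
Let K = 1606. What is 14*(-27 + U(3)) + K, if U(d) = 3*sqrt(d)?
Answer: 1228 + 42*sqrt(3) ≈ 1300.7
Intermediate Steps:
14*(-27 + U(3)) + K = 14*(-27 + 3*sqrt(3)) + 1606 = (-378 + 42*sqrt(3)) + 1606 = 1228 + 42*sqrt(3)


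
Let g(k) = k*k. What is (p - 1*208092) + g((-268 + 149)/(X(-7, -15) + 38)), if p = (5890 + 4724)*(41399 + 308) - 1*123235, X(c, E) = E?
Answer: 234001456020/529 ≈ 4.4235e+8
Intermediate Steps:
g(k) = k²
p = 442554863 (p = 10614*41707 - 123235 = 442678098 - 123235 = 442554863)
(p - 1*208092) + g((-268 + 149)/(X(-7, -15) + 38)) = (442554863 - 1*208092) + ((-268 + 149)/(-15 + 38))² = (442554863 - 208092) + (-119/23)² = 442346771 + (-119*1/23)² = 442346771 + (-119/23)² = 442346771 + 14161/529 = 234001456020/529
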